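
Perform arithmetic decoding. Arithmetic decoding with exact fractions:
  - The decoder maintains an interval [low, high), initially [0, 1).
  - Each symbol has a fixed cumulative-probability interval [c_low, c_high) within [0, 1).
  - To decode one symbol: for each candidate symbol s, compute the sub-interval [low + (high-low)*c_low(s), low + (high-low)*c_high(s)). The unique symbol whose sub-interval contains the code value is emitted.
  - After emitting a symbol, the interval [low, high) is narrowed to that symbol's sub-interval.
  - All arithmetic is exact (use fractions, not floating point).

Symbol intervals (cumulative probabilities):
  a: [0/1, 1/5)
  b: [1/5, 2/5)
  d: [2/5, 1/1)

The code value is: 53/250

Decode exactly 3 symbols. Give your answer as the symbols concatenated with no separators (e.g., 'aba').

Step 1: interval [0/1, 1/1), width = 1/1 - 0/1 = 1/1
  'a': [0/1 + 1/1*0/1, 0/1 + 1/1*1/5) = [0/1, 1/5)
  'b': [0/1 + 1/1*1/5, 0/1 + 1/1*2/5) = [1/5, 2/5) <- contains code 53/250
  'd': [0/1 + 1/1*2/5, 0/1 + 1/1*1/1) = [2/5, 1/1)
  emit 'b', narrow to [1/5, 2/5)
Step 2: interval [1/5, 2/5), width = 2/5 - 1/5 = 1/5
  'a': [1/5 + 1/5*0/1, 1/5 + 1/5*1/5) = [1/5, 6/25) <- contains code 53/250
  'b': [1/5 + 1/5*1/5, 1/5 + 1/5*2/5) = [6/25, 7/25)
  'd': [1/5 + 1/5*2/5, 1/5 + 1/5*1/1) = [7/25, 2/5)
  emit 'a', narrow to [1/5, 6/25)
Step 3: interval [1/5, 6/25), width = 6/25 - 1/5 = 1/25
  'a': [1/5 + 1/25*0/1, 1/5 + 1/25*1/5) = [1/5, 26/125)
  'b': [1/5 + 1/25*1/5, 1/5 + 1/25*2/5) = [26/125, 27/125) <- contains code 53/250
  'd': [1/5 + 1/25*2/5, 1/5 + 1/25*1/1) = [27/125, 6/25)
  emit 'b', narrow to [26/125, 27/125)

Answer: bab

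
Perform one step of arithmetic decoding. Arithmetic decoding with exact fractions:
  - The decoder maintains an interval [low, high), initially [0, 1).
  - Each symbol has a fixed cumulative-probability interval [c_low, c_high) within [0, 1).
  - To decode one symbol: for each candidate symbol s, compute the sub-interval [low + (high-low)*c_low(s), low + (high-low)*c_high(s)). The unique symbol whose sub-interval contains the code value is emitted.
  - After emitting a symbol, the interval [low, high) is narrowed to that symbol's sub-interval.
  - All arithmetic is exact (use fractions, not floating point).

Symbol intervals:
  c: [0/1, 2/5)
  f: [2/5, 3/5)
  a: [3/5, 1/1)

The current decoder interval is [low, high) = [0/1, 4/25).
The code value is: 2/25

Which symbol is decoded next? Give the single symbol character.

Answer: f

Derivation:
Interval width = high − low = 4/25 − 0/1 = 4/25
Scaled code = (code − low) / width = (2/25 − 0/1) / 4/25 = 1/2
  c: [0/1, 2/5) 
  f: [2/5, 3/5) ← scaled code falls here ✓
  a: [3/5, 1/1) 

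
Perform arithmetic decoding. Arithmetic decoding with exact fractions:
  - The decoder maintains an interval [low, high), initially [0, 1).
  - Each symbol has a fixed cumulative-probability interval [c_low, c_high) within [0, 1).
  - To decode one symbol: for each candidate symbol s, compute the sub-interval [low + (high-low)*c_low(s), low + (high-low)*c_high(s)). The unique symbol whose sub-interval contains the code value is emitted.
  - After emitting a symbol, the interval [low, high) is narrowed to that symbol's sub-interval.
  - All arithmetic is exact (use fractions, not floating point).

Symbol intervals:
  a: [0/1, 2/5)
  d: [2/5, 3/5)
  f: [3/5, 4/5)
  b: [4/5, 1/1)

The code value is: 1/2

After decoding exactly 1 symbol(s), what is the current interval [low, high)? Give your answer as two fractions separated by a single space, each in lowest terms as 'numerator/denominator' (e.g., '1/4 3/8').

Step 1: interval [0/1, 1/1), width = 1/1 - 0/1 = 1/1
  'a': [0/1 + 1/1*0/1, 0/1 + 1/1*2/5) = [0/1, 2/5)
  'd': [0/1 + 1/1*2/5, 0/1 + 1/1*3/5) = [2/5, 3/5) <- contains code 1/2
  'f': [0/1 + 1/1*3/5, 0/1 + 1/1*4/5) = [3/5, 4/5)
  'b': [0/1 + 1/1*4/5, 0/1 + 1/1*1/1) = [4/5, 1/1)
  emit 'd', narrow to [2/5, 3/5)

Answer: 2/5 3/5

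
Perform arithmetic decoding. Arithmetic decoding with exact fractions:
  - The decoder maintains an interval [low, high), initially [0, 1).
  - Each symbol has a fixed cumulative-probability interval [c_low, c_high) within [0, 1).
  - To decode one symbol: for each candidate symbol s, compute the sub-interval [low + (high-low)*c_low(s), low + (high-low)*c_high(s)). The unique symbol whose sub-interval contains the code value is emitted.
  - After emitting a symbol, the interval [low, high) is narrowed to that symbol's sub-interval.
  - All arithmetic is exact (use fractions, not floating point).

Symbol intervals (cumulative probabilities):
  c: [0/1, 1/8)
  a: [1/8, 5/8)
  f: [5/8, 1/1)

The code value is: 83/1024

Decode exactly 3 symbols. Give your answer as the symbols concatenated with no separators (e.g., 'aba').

Step 1: interval [0/1, 1/1), width = 1/1 - 0/1 = 1/1
  'c': [0/1 + 1/1*0/1, 0/1 + 1/1*1/8) = [0/1, 1/8) <- contains code 83/1024
  'a': [0/1 + 1/1*1/8, 0/1 + 1/1*5/8) = [1/8, 5/8)
  'f': [0/1 + 1/1*5/8, 0/1 + 1/1*1/1) = [5/8, 1/1)
  emit 'c', narrow to [0/1, 1/8)
Step 2: interval [0/1, 1/8), width = 1/8 - 0/1 = 1/8
  'c': [0/1 + 1/8*0/1, 0/1 + 1/8*1/8) = [0/1, 1/64)
  'a': [0/1 + 1/8*1/8, 0/1 + 1/8*5/8) = [1/64, 5/64)
  'f': [0/1 + 1/8*5/8, 0/1 + 1/8*1/1) = [5/64, 1/8) <- contains code 83/1024
  emit 'f', narrow to [5/64, 1/8)
Step 3: interval [5/64, 1/8), width = 1/8 - 5/64 = 3/64
  'c': [5/64 + 3/64*0/1, 5/64 + 3/64*1/8) = [5/64, 43/512) <- contains code 83/1024
  'a': [5/64 + 3/64*1/8, 5/64 + 3/64*5/8) = [43/512, 55/512)
  'f': [5/64 + 3/64*5/8, 5/64 + 3/64*1/1) = [55/512, 1/8)
  emit 'c', narrow to [5/64, 43/512)

Answer: cfc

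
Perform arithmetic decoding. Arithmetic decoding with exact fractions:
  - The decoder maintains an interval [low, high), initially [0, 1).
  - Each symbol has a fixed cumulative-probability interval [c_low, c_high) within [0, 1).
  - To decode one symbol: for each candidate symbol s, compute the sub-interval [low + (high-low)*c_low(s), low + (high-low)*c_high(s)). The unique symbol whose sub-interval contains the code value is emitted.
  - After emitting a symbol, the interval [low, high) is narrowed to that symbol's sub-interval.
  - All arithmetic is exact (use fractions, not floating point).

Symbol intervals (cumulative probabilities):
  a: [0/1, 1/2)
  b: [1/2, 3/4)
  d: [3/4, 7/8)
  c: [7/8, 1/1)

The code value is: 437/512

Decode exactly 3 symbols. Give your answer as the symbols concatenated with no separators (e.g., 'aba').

Answer: ddb

Derivation:
Step 1: interval [0/1, 1/1), width = 1/1 - 0/1 = 1/1
  'a': [0/1 + 1/1*0/1, 0/1 + 1/1*1/2) = [0/1, 1/2)
  'b': [0/1 + 1/1*1/2, 0/1 + 1/1*3/4) = [1/2, 3/4)
  'd': [0/1 + 1/1*3/4, 0/1 + 1/1*7/8) = [3/4, 7/8) <- contains code 437/512
  'c': [0/1 + 1/1*7/8, 0/1 + 1/1*1/1) = [7/8, 1/1)
  emit 'd', narrow to [3/4, 7/8)
Step 2: interval [3/4, 7/8), width = 7/8 - 3/4 = 1/8
  'a': [3/4 + 1/8*0/1, 3/4 + 1/8*1/2) = [3/4, 13/16)
  'b': [3/4 + 1/8*1/2, 3/4 + 1/8*3/4) = [13/16, 27/32)
  'd': [3/4 + 1/8*3/4, 3/4 + 1/8*7/8) = [27/32, 55/64) <- contains code 437/512
  'c': [3/4 + 1/8*7/8, 3/4 + 1/8*1/1) = [55/64, 7/8)
  emit 'd', narrow to [27/32, 55/64)
Step 3: interval [27/32, 55/64), width = 55/64 - 27/32 = 1/64
  'a': [27/32 + 1/64*0/1, 27/32 + 1/64*1/2) = [27/32, 109/128)
  'b': [27/32 + 1/64*1/2, 27/32 + 1/64*3/4) = [109/128, 219/256) <- contains code 437/512
  'd': [27/32 + 1/64*3/4, 27/32 + 1/64*7/8) = [219/256, 439/512)
  'c': [27/32 + 1/64*7/8, 27/32 + 1/64*1/1) = [439/512, 55/64)
  emit 'b', narrow to [109/128, 219/256)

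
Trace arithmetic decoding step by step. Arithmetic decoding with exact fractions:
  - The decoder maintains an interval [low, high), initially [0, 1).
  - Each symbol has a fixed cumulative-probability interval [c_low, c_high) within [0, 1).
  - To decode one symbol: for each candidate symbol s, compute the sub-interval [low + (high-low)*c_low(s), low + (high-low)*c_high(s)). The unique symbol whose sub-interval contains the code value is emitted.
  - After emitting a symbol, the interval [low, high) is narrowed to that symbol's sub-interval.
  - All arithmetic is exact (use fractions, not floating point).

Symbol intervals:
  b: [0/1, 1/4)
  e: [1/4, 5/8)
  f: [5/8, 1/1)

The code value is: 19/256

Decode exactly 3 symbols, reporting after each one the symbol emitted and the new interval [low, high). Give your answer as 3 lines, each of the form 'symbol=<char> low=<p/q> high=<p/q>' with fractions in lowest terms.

Step 1: interval [0/1, 1/1), width = 1/1 - 0/1 = 1/1
  'b': [0/1 + 1/1*0/1, 0/1 + 1/1*1/4) = [0/1, 1/4) <- contains code 19/256
  'e': [0/1 + 1/1*1/4, 0/1 + 1/1*5/8) = [1/4, 5/8)
  'f': [0/1 + 1/1*5/8, 0/1 + 1/1*1/1) = [5/8, 1/1)
  emit 'b', narrow to [0/1, 1/4)
Step 2: interval [0/1, 1/4), width = 1/4 - 0/1 = 1/4
  'b': [0/1 + 1/4*0/1, 0/1 + 1/4*1/4) = [0/1, 1/16)
  'e': [0/1 + 1/4*1/4, 0/1 + 1/4*5/8) = [1/16, 5/32) <- contains code 19/256
  'f': [0/1 + 1/4*5/8, 0/1 + 1/4*1/1) = [5/32, 1/4)
  emit 'e', narrow to [1/16, 5/32)
Step 3: interval [1/16, 5/32), width = 5/32 - 1/16 = 3/32
  'b': [1/16 + 3/32*0/1, 1/16 + 3/32*1/4) = [1/16, 11/128) <- contains code 19/256
  'e': [1/16 + 3/32*1/4, 1/16 + 3/32*5/8) = [11/128, 31/256)
  'f': [1/16 + 3/32*5/8, 1/16 + 3/32*1/1) = [31/256, 5/32)
  emit 'b', narrow to [1/16, 11/128)

Answer: symbol=b low=0/1 high=1/4
symbol=e low=1/16 high=5/32
symbol=b low=1/16 high=11/128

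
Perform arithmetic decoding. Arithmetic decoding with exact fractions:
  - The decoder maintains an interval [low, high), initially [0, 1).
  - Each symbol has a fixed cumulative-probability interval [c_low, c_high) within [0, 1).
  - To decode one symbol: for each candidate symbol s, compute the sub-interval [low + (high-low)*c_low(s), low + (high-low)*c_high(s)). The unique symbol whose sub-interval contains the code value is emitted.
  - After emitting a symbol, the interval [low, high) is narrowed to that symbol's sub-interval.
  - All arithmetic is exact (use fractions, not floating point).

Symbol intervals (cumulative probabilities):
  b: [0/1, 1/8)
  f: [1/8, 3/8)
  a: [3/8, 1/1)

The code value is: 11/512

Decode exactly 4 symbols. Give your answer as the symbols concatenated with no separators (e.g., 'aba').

Answer: bfff

Derivation:
Step 1: interval [0/1, 1/1), width = 1/1 - 0/1 = 1/1
  'b': [0/1 + 1/1*0/1, 0/1 + 1/1*1/8) = [0/1, 1/8) <- contains code 11/512
  'f': [0/1 + 1/1*1/8, 0/1 + 1/1*3/8) = [1/8, 3/8)
  'a': [0/1 + 1/1*3/8, 0/1 + 1/1*1/1) = [3/8, 1/1)
  emit 'b', narrow to [0/1, 1/8)
Step 2: interval [0/1, 1/8), width = 1/8 - 0/1 = 1/8
  'b': [0/1 + 1/8*0/1, 0/1 + 1/8*1/8) = [0/1, 1/64)
  'f': [0/1 + 1/8*1/8, 0/1 + 1/8*3/8) = [1/64, 3/64) <- contains code 11/512
  'a': [0/1 + 1/8*3/8, 0/1 + 1/8*1/1) = [3/64, 1/8)
  emit 'f', narrow to [1/64, 3/64)
Step 3: interval [1/64, 3/64), width = 3/64 - 1/64 = 1/32
  'b': [1/64 + 1/32*0/1, 1/64 + 1/32*1/8) = [1/64, 5/256)
  'f': [1/64 + 1/32*1/8, 1/64 + 1/32*3/8) = [5/256, 7/256) <- contains code 11/512
  'a': [1/64 + 1/32*3/8, 1/64 + 1/32*1/1) = [7/256, 3/64)
  emit 'f', narrow to [5/256, 7/256)
Step 4: interval [5/256, 7/256), width = 7/256 - 5/256 = 1/128
  'b': [5/256 + 1/128*0/1, 5/256 + 1/128*1/8) = [5/256, 21/1024)
  'f': [5/256 + 1/128*1/8, 5/256 + 1/128*3/8) = [21/1024, 23/1024) <- contains code 11/512
  'a': [5/256 + 1/128*3/8, 5/256 + 1/128*1/1) = [23/1024, 7/256)
  emit 'f', narrow to [21/1024, 23/1024)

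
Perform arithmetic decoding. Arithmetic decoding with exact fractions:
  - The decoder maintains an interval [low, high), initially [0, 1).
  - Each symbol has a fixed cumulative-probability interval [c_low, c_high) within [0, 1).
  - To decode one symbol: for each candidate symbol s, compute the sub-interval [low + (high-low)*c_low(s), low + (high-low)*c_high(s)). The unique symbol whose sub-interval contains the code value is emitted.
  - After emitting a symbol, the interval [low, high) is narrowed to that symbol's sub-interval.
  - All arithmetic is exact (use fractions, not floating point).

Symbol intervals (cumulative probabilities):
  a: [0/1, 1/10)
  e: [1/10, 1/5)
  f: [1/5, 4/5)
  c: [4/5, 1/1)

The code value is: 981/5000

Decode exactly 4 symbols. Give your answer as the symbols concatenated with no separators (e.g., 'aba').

Step 1: interval [0/1, 1/1), width = 1/1 - 0/1 = 1/1
  'a': [0/1 + 1/1*0/1, 0/1 + 1/1*1/10) = [0/1, 1/10)
  'e': [0/1 + 1/1*1/10, 0/1 + 1/1*1/5) = [1/10, 1/5) <- contains code 981/5000
  'f': [0/1 + 1/1*1/5, 0/1 + 1/1*4/5) = [1/5, 4/5)
  'c': [0/1 + 1/1*4/5, 0/1 + 1/1*1/1) = [4/5, 1/1)
  emit 'e', narrow to [1/10, 1/5)
Step 2: interval [1/10, 1/5), width = 1/5 - 1/10 = 1/10
  'a': [1/10 + 1/10*0/1, 1/10 + 1/10*1/10) = [1/10, 11/100)
  'e': [1/10 + 1/10*1/10, 1/10 + 1/10*1/5) = [11/100, 3/25)
  'f': [1/10 + 1/10*1/5, 1/10 + 1/10*4/5) = [3/25, 9/50)
  'c': [1/10 + 1/10*4/5, 1/10 + 1/10*1/1) = [9/50, 1/5) <- contains code 981/5000
  emit 'c', narrow to [9/50, 1/5)
Step 3: interval [9/50, 1/5), width = 1/5 - 9/50 = 1/50
  'a': [9/50 + 1/50*0/1, 9/50 + 1/50*1/10) = [9/50, 91/500)
  'e': [9/50 + 1/50*1/10, 9/50 + 1/50*1/5) = [91/500, 23/125)
  'f': [9/50 + 1/50*1/5, 9/50 + 1/50*4/5) = [23/125, 49/250)
  'c': [9/50 + 1/50*4/5, 9/50 + 1/50*1/1) = [49/250, 1/5) <- contains code 981/5000
  emit 'c', narrow to [49/250, 1/5)
Step 4: interval [49/250, 1/5), width = 1/5 - 49/250 = 1/250
  'a': [49/250 + 1/250*0/1, 49/250 + 1/250*1/10) = [49/250, 491/2500) <- contains code 981/5000
  'e': [49/250 + 1/250*1/10, 49/250 + 1/250*1/5) = [491/2500, 123/625)
  'f': [49/250 + 1/250*1/5, 49/250 + 1/250*4/5) = [123/625, 249/1250)
  'c': [49/250 + 1/250*4/5, 49/250 + 1/250*1/1) = [249/1250, 1/5)
  emit 'a', narrow to [49/250, 491/2500)

Answer: ecca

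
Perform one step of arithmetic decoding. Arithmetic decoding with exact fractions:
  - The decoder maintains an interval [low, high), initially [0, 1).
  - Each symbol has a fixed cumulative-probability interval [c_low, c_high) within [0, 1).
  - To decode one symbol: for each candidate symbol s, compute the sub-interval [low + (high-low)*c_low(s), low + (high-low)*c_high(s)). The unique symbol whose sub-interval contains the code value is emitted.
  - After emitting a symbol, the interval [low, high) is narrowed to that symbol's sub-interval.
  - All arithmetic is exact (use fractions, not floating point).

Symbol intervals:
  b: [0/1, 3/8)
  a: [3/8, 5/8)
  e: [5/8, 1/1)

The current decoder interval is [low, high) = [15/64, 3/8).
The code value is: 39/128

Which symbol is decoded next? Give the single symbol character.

Answer: a

Derivation:
Interval width = high − low = 3/8 − 15/64 = 9/64
Scaled code = (code − low) / width = (39/128 − 15/64) / 9/64 = 1/2
  b: [0/1, 3/8) 
  a: [3/8, 5/8) ← scaled code falls here ✓
  e: [5/8, 1/1) 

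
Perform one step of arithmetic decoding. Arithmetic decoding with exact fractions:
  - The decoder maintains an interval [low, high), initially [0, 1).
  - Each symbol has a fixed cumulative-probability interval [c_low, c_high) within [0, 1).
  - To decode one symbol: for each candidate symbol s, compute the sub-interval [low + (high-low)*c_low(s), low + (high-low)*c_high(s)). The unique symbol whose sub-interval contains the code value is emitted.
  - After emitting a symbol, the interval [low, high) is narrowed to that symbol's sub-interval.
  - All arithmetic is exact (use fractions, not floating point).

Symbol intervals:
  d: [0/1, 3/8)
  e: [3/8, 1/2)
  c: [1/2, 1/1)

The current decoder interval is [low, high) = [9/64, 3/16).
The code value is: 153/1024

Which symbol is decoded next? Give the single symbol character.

Interval width = high − low = 3/16 − 9/64 = 3/64
Scaled code = (code − low) / width = (153/1024 − 9/64) / 3/64 = 3/16
  d: [0/1, 3/8) ← scaled code falls here ✓
  e: [3/8, 1/2) 
  c: [1/2, 1/1) 

Answer: d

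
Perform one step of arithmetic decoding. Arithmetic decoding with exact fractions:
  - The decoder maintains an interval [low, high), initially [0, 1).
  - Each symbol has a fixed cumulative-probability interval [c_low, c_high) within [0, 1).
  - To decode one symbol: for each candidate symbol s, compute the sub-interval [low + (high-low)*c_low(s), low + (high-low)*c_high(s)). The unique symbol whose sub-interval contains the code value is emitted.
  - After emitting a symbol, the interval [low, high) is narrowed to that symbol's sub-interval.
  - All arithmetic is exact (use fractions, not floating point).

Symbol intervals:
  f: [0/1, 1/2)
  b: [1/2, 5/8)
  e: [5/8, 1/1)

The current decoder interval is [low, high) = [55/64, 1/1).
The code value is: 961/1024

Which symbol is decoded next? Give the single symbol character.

Answer: b

Derivation:
Interval width = high − low = 1/1 − 55/64 = 9/64
Scaled code = (code − low) / width = (961/1024 − 55/64) / 9/64 = 9/16
  f: [0/1, 1/2) 
  b: [1/2, 5/8) ← scaled code falls here ✓
  e: [5/8, 1/1) 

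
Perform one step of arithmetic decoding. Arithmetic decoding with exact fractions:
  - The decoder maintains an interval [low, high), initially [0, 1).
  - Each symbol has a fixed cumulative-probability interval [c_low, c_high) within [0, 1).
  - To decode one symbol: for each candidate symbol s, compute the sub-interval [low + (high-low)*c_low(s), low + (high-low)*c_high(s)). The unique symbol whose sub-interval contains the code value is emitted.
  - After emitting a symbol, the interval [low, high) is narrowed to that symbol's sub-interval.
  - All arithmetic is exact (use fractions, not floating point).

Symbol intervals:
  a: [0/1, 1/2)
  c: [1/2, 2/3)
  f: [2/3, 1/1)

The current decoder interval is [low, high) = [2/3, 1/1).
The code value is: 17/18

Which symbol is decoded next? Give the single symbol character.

Interval width = high − low = 1/1 − 2/3 = 1/3
Scaled code = (code − low) / width = (17/18 − 2/3) / 1/3 = 5/6
  a: [0/1, 1/2) 
  c: [1/2, 2/3) 
  f: [2/3, 1/1) ← scaled code falls here ✓

Answer: f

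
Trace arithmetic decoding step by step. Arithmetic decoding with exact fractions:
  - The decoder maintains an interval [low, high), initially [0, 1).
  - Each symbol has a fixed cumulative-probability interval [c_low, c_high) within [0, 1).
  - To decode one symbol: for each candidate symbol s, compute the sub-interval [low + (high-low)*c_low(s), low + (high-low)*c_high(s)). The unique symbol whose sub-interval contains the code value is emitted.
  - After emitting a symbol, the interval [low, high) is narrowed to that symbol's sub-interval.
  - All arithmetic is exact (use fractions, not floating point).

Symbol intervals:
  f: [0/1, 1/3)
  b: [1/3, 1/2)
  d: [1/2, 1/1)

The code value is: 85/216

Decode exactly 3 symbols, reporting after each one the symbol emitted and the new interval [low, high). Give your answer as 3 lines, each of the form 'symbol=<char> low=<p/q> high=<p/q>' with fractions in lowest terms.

Step 1: interval [0/1, 1/1), width = 1/1 - 0/1 = 1/1
  'f': [0/1 + 1/1*0/1, 0/1 + 1/1*1/3) = [0/1, 1/3)
  'b': [0/1 + 1/1*1/3, 0/1 + 1/1*1/2) = [1/3, 1/2) <- contains code 85/216
  'd': [0/1 + 1/1*1/2, 0/1 + 1/1*1/1) = [1/2, 1/1)
  emit 'b', narrow to [1/3, 1/2)
Step 2: interval [1/3, 1/2), width = 1/2 - 1/3 = 1/6
  'f': [1/3 + 1/6*0/1, 1/3 + 1/6*1/3) = [1/3, 7/18)
  'b': [1/3 + 1/6*1/3, 1/3 + 1/6*1/2) = [7/18, 5/12) <- contains code 85/216
  'd': [1/3 + 1/6*1/2, 1/3 + 1/6*1/1) = [5/12, 1/2)
  emit 'b', narrow to [7/18, 5/12)
Step 3: interval [7/18, 5/12), width = 5/12 - 7/18 = 1/36
  'f': [7/18 + 1/36*0/1, 7/18 + 1/36*1/3) = [7/18, 43/108) <- contains code 85/216
  'b': [7/18 + 1/36*1/3, 7/18 + 1/36*1/2) = [43/108, 29/72)
  'd': [7/18 + 1/36*1/2, 7/18 + 1/36*1/1) = [29/72, 5/12)
  emit 'f', narrow to [7/18, 43/108)

Answer: symbol=b low=1/3 high=1/2
symbol=b low=7/18 high=5/12
symbol=f low=7/18 high=43/108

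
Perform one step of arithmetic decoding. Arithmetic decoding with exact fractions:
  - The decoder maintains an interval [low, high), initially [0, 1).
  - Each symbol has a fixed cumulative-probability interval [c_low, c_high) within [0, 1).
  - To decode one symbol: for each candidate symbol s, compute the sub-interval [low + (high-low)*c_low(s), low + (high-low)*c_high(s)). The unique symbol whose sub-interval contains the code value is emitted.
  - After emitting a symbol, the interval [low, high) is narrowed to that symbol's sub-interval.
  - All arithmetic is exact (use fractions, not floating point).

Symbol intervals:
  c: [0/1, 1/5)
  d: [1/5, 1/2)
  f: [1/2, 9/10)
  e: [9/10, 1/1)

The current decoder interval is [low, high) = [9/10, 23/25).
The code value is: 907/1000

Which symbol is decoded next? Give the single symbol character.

Interval width = high − low = 23/25 − 9/10 = 1/50
Scaled code = (code − low) / width = (907/1000 − 9/10) / 1/50 = 7/20
  c: [0/1, 1/5) 
  d: [1/5, 1/2) ← scaled code falls here ✓
  f: [1/2, 9/10) 
  e: [9/10, 1/1) 

Answer: d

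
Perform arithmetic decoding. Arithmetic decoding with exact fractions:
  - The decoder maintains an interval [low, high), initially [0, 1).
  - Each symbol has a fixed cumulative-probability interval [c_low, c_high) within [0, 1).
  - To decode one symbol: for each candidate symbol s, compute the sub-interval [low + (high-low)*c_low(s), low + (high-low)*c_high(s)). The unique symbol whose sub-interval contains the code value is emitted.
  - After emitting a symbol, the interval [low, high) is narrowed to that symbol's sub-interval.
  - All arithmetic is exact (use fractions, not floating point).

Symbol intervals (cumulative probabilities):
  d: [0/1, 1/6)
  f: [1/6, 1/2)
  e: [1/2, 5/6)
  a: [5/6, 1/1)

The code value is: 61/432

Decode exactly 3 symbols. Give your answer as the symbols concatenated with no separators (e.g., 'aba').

Answer: dad

Derivation:
Step 1: interval [0/1, 1/1), width = 1/1 - 0/1 = 1/1
  'd': [0/1 + 1/1*0/1, 0/1 + 1/1*1/6) = [0/1, 1/6) <- contains code 61/432
  'f': [0/1 + 1/1*1/6, 0/1 + 1/1*1/2) = [1/6, 1/2)
  'e': [0/1 + 1/1*1/2, 0/1 + 1/1*5/6) = [1/2, 5/6)
  'a': [0/1 + 1/1*5/6, 0/1 + 1/1*1/1) = [5/6, 1/1)
  emit 'd', narrow to [0/1, 1/6)
Step 2: interval [0/1, 1/6), width = 1/6 - 0/1 = 1/6
  'd': [0/1 + 1/6*0/1, 0/1 + 1/6*1/6) = [0/1, 1/36)
  'f': [0/1 + 1/6*1/6, 0/1 + 1/6*1/2) = [1/36, 1/12)
  'e': [0/1 + 1/6*1/2, 0/1 + 1/6*5/6) = [1/12, 5/36)
  'a': [0/1 + 1/6*5/6, 0/1 + 1/6*1/1) = [5/36, 1/6) <- contains code 61/432
  emit 'a', narrow to [5/36, 1/6)
Step 3: interval [5/36, 1/6), width = 1/6 - 5/36 = 1/36
  'd': [5/36 + 1/36*0/1, 5/36 + 1/36*1/6) = [5/36, 31/216) <- contains code 61/432
  'f': [5/36 + 1/36*1/6, 5/36 + 1/36*1/2) = [31/216, 11/72)
  'e': [5/36 + 1/36*1/2, 5/36 + 1/36*5/6) = [11/72, 35/216)
  'a': [5/36 + 1/36*5/6, 5/36 + 1/36*1/1) = [35/216, 1/6)
  emit 'd', narrow to [5/36, 31/216)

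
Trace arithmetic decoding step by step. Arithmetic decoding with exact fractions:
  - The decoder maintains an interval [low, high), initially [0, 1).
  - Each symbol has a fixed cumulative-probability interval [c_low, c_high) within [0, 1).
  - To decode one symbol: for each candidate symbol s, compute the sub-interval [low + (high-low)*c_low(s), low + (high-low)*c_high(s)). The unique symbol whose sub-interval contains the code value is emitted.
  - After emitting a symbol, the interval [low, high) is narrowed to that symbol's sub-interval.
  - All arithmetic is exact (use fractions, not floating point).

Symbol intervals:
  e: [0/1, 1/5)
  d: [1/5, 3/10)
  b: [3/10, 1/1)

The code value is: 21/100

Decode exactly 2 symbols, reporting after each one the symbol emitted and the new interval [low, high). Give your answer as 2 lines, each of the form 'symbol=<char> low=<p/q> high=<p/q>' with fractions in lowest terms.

Answer: symbol=d low=1/5 high=3/10
symbol=e low=1/5 high=11/50

Derivation:
Step 1: interval [0/1, 1/1), width = 1/1 - 0/1 = 1/1
  'e': [0/1 + 1/1*0/1, 0/1 + 1/1*1/5) = [0/1, 1/5)
  'd': [0/1 + 1/1*1/5, 0/1 + 1/1*3/10) = [1/5, 3/10) <- contains code 21/100
  'b': [0/1 + 1/1*3/10, 0/1 + 1/1*1/1) = [3/10, 1/1)
  emit 'd', narrow to [1/5, 3/10)
Step 2: interval [1/5, 3/10), width = 3/10 - 1/5 = 1/10
  'e': [1/5 + 1/10*0/1, 1/5 + 1/10*1/5) = [1/5, 11/50) <- contains code 21/100
  'd': [1/5 + 1/10*1/5, 1/5 + 1/10*3/10) = [11/50, 23/100)
  'b': [1/5 + 1/10*3/10, 1/5 + 1/10*1/1) = [23/100, 3/10)
  emit 'e', narrow to [1/5, 11/50)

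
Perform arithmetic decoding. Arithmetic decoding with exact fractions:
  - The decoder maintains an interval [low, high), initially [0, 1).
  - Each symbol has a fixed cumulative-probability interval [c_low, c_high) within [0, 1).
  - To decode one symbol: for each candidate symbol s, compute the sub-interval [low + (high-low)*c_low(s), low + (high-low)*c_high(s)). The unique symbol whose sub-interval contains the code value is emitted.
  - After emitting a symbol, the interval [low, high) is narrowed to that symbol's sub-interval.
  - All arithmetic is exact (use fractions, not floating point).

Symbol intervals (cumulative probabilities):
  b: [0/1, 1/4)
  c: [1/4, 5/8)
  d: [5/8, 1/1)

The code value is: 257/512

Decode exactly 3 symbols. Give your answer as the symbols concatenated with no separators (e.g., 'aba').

Answer: cdb

Derivation:
Step 1: interval [0/1, 1/1), width = 1/1 - 0/1 = 1/1
  'b': [0/1 + 1/1*0/1, 0/1 + 1/1*1/4) = [0/1, 1/4)
  'c': [0/1 + 1/1*1/4, 0/1 + 1/1*5/8) = [1/4, 5/8) <- contains code 257/512
  'd': [0/1 + 1/1*5/8, 0/1 + 1/1*1/1) = [5/8, 1/1)
  emit 'c', narrow to [1/4, 5/8)
Step 2: interval [1/4, 5/8), width = 5/8 - 1/4 = 3/8
  'b': [1/4 + 3/8*0/1, 1/4 + 3/8*1/4) = [1/4, 11/32)
  'c': [1/4 + 3/8*1/4, 1/4 + 3/8*5/8) = [11/32, 31/64)
  'd': [1/4 + 3/8*5/8, 1/4 + 3/8*1/1) = [31/64, 5/8) <- contains code 257/512
  emit 'd', narrow to [31/64, 5/8)
Step 3: interval [31/64, 5/8), width = 5/8 - 31/64 = 9/64
  'b': [31/64 + 9/64*0/1, 31/64 + 9/64*1/4) = [31/64, 133/256) <- contains code 257/512
  'c': [31/64 + 9/64*1/4, 31/64 + 9/64*5/8) = [133/256, 293/512)
  'd': [31/64 + 9/64*5/8, 31/64 + 9/64*1/1) = [293/512, 5/8)
  emit 'b', narrow to [31/64, 133/256)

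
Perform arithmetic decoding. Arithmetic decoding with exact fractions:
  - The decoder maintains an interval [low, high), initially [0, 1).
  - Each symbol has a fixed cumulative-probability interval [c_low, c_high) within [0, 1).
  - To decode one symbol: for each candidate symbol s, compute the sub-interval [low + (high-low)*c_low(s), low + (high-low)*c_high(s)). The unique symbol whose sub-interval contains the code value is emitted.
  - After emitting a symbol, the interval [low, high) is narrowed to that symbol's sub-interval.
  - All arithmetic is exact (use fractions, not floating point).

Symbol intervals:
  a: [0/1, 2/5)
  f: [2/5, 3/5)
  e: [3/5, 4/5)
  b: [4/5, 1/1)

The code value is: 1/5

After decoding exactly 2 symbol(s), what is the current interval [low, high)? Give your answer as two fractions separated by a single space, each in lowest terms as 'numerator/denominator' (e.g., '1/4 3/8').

Answer: 4/25 6/25

Derivation:
Step 1: interval [0/1, 1/1), width = 1/1 - 0/1 = 1/1
  'a': [0/1 + 1/1*0/1, 0/1 + 1/1*2/5) = [0/1, 2/5) <- contains code 1/5
  'f': [0/1 + 1/1*2/5, 0/1 + 1/1*3/5) = [2/5, 3/5)
  'e': [0/1 + 1/1*3/5, 0/1 + 1/1*4/5) = [3/5, 4/5)
  'b': [0/1 + 1/1*4/5, 0/1 + 1/1*1/1) = [4/5, 1/1)
  emit 'a', narrow to [0/1, 2/5)
Step 2: interval [0/1, 2/5), width = 2/5 - 0/1 = 2/5
  'a': [0/1 + 2/5*0/1, 0/1 + 2/5*2/5) = [0/1, 4/25)
  'f': [0/1 + 2/5*2/5, 0/1 + 2/5*3/5) = [4/25, 6/25) <- contains code 1/5
  'e': [0/1 + 2/5*3/5, 0/1 + 2/5*4/5) = [6/25, 8/25)
  'b': [0/1 + 2/5*4/5, 0/1 + 2/5*1/1) = [8/25, 2/5)
  emit 'f', narrow to [4/25, 6/25)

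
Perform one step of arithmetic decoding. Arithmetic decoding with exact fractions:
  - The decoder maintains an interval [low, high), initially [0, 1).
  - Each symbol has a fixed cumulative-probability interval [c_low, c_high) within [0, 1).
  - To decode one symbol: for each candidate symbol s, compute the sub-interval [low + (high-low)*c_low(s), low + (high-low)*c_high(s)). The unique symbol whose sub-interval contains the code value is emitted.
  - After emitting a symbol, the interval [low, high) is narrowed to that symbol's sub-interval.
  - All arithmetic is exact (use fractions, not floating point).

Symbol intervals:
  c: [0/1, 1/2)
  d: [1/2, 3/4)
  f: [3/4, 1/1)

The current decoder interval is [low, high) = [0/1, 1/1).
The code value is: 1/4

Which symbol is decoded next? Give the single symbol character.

Answer: c

Derivation:
Interval width = high − low = 1/1 − 0/1 = 1/1
Scaled code = (code − low) / width = (1/4 − 0/1) / 1/1 = 1/4
  c: [0/1, 1/2) ← scaled code falls here ✓
  d: [1/2, 3/4) 
  f: [3/4, 1/1) 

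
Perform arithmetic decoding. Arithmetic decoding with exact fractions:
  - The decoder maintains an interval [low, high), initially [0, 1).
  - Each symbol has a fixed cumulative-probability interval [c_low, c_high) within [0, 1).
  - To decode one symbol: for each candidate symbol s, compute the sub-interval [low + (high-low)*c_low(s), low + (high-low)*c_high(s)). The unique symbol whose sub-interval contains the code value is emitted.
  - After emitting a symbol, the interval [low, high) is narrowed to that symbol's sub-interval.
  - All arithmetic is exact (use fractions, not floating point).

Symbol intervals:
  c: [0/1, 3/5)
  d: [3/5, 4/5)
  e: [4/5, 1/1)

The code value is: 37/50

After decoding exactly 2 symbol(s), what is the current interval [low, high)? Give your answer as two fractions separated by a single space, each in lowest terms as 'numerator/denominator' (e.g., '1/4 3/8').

Step 1: interval [0/1, 1/1), width = 1/1 - 0/1 = 1/1
  'c': [0/1 + 1/1*0/1, 0/1 + 1/1*3/5) = [0/1, 3/5)
  'd': [0/1 + 1/1*3/5, 0/1 + 1/1*4/5) = [3/5, 4/5) <- contains code 37/50
  'e': [0/1 + 1/1*4/5, 0/1 + 1/1*1/1) = [4/5, 1/1)
  emit 'd', narrow to [3/5, 4/5)
Step 2: interval [3/5, 4/5), width = 4/5 - 3/5 = 1/5
  'c': [3/5 + 1/5*0/1, 3/5 + 1/5*3/5) = [3/5, 18/25)
  'd': [3/5 + 1/5*3/5, 3/5 + 1/5*4/5) = [18/25, 19/25) <- contains code 37/50
  'e': [3/5 + 1/5*4/5, 3/5 + 1/5*1/1) = [19/25, 4/5)
  emit 'd', narrow to [18/25, 19/25)

Answer: 18/25 19/25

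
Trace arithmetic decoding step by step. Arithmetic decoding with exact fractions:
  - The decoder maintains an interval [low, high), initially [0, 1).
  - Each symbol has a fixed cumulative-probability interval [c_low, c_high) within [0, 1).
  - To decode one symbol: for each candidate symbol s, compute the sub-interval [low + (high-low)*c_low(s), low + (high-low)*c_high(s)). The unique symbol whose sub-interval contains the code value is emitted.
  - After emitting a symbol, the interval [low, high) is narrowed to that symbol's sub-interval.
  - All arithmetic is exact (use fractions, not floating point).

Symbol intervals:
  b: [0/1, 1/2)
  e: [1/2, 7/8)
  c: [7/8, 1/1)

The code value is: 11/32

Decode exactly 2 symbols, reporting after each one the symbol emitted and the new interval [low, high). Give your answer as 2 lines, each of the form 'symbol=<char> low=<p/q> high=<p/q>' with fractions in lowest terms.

Step 1: interval [0/1, 1/1), width = 1/1 - 0/1 = 1/1
  'b': [0/1 + 1/1*0/1, 0/1 + 1/1*1/2) = [0/1, 1/2) <- contains code 11/32
  'e': [0/1 + 1/1*1/2, 0/1 + 1/1*7/8) = [1/2, 7/8)
  'c': [0/1 + 1/1*7/8, 0/1 + 1/1*1/1) = [7/8, 1/1)
  emit 'b', narrow to [0/1, 1/2)
Step 2: interval [0/1, 1/2), width = 1/2 - 0/1 = 1/2
  'b': [0/1 + 1/2*0/1, 0/1 + 1/2*1/2) = [0/1, 1/4)
  'e': [0/1 + 1/2*1/2, 0/1 + 1/2*7/8) = [1/4, 7/16) <- contains code 11/32
  'c': [0/1 + 1/2*7/8, 0/1 + 1/2*1/1) = [7/16, 1/2)
  emit 'e', narrow to [1/4, 7/16)

Answer: symbol=b low=0/1 high=1/2
symbol=e low=1/4 high=7/16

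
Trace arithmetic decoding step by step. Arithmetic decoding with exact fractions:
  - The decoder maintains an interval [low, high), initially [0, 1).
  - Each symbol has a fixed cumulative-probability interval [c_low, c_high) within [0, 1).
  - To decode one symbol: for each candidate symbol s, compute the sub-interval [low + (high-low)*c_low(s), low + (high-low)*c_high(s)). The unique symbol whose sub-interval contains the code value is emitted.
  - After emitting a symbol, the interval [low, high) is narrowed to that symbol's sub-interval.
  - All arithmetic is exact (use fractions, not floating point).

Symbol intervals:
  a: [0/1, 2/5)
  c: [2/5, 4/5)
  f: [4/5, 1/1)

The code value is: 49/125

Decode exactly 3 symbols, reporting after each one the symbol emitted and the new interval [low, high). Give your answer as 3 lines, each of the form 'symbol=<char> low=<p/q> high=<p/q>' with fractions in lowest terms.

Answer: symbol=a low=0/1 high=2/5
symbol=f low=8/25 high=2/5
symbol=f low=48/125 high=2/5

Derivation:
Step 1: interval [0/1, 1/1), width = 1/1 - 0/1 = 1/1
  'a': [0/1 + 1/1*0/1, 0/1 + 1/1*2/5) = [0/1, 2/5) <- contains code 49/125
  'c': [0/1 + 1/1*2/5, 0/1 + 1/1*4/5) = [2/5, 4/5)
  'f': [0/1 + 1/1*4/5, 0/1 + 1/1*1/1) = [4/5, 1/1)
  emit 'a', narrow to [0/1, 2/5)
Step 2: interval [0/1, 2/5), width = 2/5 - 0/1 = 2/5
  'a': [0/1 + 2/5*0/1, 0/1 + 2/5*2/5) = [0/1, 4/25)
  'c': [0/1 + 2/5*2/5, 0/1 + 2/5*4/5) = [4/25, 8/25)
  'f': [0/1 + 2/5*4/5, 0/1 + 2/5*1/1) = [8/25, 2/5) <- contains code 49/125
  emit 'f', narrow to [8/25, 2/5)
Step 3: interval [8/25, 2/5), width = 2/5 - 8/25 = 2/25
  'a': [8/25 + 2/25*0/1, 8/25 + 2/25*2/5) = [8/25, 44/125)
  'c': [8/25 + 2/25*2/5, 8/25 + 2/25*4/5) = [44/125, 48/125)
  'f': [8/25 + 2/25*4/5, 8/25 + 2/25*1/1) = [48/125, 2/5) <- contains code 49/125
  emit 'f', narrow to [48/125, 2/5)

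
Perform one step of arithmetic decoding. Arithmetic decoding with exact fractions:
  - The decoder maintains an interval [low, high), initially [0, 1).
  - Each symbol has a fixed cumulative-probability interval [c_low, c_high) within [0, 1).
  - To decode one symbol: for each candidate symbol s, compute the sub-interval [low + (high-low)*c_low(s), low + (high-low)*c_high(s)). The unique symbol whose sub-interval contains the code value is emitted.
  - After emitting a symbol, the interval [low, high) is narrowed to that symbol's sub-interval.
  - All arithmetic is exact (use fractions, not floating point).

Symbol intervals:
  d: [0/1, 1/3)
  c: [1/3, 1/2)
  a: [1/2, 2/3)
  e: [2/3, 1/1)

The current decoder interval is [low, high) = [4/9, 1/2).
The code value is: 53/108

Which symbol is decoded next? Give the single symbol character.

Interval width = high − low = 1/2 − 4/9 = 1/18
Scaled code = (code − low) / width = (53/108 − 4/9) / 1/18 = 5/6
  d: [0/1, 1/3) 
  c: [1/3, 1/2) 
  a: [1/2, 2/3) 
  e: [2/3, 1/1) ← scaled code falls here ✓

Answer: e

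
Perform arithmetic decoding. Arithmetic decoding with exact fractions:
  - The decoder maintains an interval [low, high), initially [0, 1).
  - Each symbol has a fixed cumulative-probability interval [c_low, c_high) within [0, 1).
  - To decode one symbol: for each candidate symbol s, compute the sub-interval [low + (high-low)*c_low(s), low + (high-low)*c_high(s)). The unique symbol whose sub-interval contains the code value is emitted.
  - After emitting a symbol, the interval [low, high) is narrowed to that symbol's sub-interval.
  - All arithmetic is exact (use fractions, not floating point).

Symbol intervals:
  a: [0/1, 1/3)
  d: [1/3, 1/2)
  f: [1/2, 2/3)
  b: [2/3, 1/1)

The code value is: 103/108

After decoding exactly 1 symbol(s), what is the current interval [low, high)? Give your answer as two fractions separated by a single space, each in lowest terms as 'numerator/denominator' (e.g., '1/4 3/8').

Answer: 2/3 1/1

Derivation:
Step 1: interval [0/1, 1/1), width = 1/1 - 0/1 = 1/1
  'a': [0/1 + 1/1*0/1, 0/1 + 1/1*1/3) = [0/1, 1/3)
  'd': [0/1 + 1/1*1/3, 0/1 + 1/1*1/2) = [1/3, 1/2)
  'f': [0/1 + 1/1*1/2, 0/1 + 1/1*2/3) = [1/2, 2/3)
  'b': [0/1 + 1/1*2/3, 0/1 + 1/1*1/1) = [2/3, 1/1) <- contains code 103/108
  emit 'b', narrow to [2/3, 1/1)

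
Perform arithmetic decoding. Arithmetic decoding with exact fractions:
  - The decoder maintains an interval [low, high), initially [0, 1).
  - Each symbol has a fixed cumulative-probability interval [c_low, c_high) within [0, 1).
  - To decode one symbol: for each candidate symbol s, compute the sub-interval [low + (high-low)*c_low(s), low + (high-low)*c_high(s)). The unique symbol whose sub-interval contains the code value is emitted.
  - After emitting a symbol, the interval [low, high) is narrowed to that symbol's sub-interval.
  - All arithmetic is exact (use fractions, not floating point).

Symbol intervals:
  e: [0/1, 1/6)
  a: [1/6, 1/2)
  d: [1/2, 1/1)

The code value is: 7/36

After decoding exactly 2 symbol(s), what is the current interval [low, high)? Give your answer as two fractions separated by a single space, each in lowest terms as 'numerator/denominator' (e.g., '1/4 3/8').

Step 1: interval [0/1, 1/1), width = 1/1 - 0/1 = 1/1
  'e': [0/1 + 1/1*0/1, 0/1 + 1/1*1/6) = [0/1, 1/6)
  'a': [0/1 + 1/1*1/6, 0/1 + 1/1*1/2) = [1/6, 1/2) <- contains code 7/36
  'd': [0/1 + 1/1*1/2, 0/1 + 1/1*1/1) = [1/2, 1/1)
  emit 'a', narrow to [1/6, 1/2)
Step 2: interval [1/6, 1/2), width = 1/2 - 1/6 = 1/3
  'e': [1/6 + 1/3*0/1, 1/6 + 1/3*1/6) = [1/6, 2/9) <- contains code 7/36
  'a': [1/6 + 1/3*1/6, 1/6 + 1/3*1/2) = [2/9, 1/3)
  'd': [1/6 + 1/3*1/2, 1/6 + 1/3*1/1) = [1/3, 1/2)
  emit 'e', narrow to [1/6, 2/9)

Answer: 1/6 2/9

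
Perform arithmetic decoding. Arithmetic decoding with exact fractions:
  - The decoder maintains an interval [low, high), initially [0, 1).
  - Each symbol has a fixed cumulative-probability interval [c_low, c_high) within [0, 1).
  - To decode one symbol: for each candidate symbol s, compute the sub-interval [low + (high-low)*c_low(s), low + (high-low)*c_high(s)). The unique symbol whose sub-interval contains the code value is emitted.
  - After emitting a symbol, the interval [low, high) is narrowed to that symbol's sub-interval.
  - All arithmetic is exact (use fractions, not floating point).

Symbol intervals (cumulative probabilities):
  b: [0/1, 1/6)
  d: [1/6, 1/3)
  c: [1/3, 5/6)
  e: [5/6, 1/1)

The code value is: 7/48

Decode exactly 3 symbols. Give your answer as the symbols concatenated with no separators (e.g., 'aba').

Answer: bed

Derivation:
Step 1: interval [0/1, 1/1), width = 1/1 - 0/1 = 1/1
  'b': [0/1 + 1/1*0/1, 0/1 + 1/1*1/6) = [0/1, 1/6) <- contains code 7/48
  'd': [0/1 + 1/1*1/6, 0/1 + 1/1*1/3) = [1/6, 1/3)
  'c': [0/1 + 1/1*1/3, 0/1 + 1/1*5/6) = [1/3, 5/6)
  'e': [0/1 + 1/1*5/6, 0/1 + 1/1*1/1) = [5/6, 1/1)
  emit 'b', narrow to [0/1, 1/6)
Step 2: interval [0/1, 1/6), width = 1/6 - 0/1 = 1/6
  'b': [0/1 + 1/6*0/1, 0/1 + 1/6*1/6) = [0/1, 1/36)
  'd': [0/1 + 1/6*1/6, 0/1 + 1/6*1/3) = [1/36, 1/18)
  'c': [0/1 + 1/6*1/3, 0/1 + 1/6*5/6) = [1/18, 5/36)
  'e': [0/1 + 1/6*5/6, 0/1 + 1/6*1/1) = [5/36, 1/6) <- contains code 7/48
  emit 'e', narrow to [5/36, 1/6)
Step 3: interval [5/36, 1/6), width = 1/6 - 5/36 = 1/36
  'b': [5/36 + 1/36*0/1, 5/36 + 1/36*1/6) = [5/36, 31/216)
  'd': [5/36 + 1/36*1/6, 5/36 + 1/36*1/3) = [31/216, 4/27) <- contains code 7/48
  'c': [5/36 + 1/36*1/3, 5/36 + 1/36*5/6) = [4/27, 35/216)
  'e': [5/36 + 1/36*5/6, 5/36 + 1/36*1/1) = [35/216, 1/6)
  emit 'd', narrow to [31/216, 4/27)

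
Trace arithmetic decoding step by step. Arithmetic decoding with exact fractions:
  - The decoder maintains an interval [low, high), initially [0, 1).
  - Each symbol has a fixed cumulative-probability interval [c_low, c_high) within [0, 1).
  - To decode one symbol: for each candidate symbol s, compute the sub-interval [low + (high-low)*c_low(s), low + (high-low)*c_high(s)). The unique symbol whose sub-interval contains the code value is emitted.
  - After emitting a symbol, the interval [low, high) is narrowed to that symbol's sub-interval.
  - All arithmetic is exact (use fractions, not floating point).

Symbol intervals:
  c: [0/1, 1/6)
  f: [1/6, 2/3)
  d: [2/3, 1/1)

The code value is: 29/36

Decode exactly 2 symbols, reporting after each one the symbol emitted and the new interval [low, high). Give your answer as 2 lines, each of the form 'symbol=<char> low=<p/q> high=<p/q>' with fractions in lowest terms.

Step 1: interval [0/1, 1/1), width = 1/1 - 0/1 = 1/1
  'c': [0/1 + 1/1*0/1, 0/1 + 1/1*1/6) = [0/1, 1/6)
  'f': [0/1 + 1/1*1/6, 0/1 + 1/1*2/3) = [1/6, 2/3)
  'd': [0/1 + 1/1*2/3, 0/1 + 1/1*1/1) = [2/3, 1/1) <- contains code 29/36
  emit 'd', narrow to [2/3, 1/1)
Step 2: interval [2/3, 1/1), width = 1/1 - 2/3 = 1/3
  'c': [2/3 + 1/3*0/1, 2/3 + 1/3*1/6) = [2/3, 13/18)
  'f': [2/3 + 1/3*1/6, 2/3 + 1/3*2/3) = [13/18, 8/9) <- contains code 29/36
  'd': [2/3 + 1/3*2/3, 2/3 + 1/3*1/1) = [8/9, 1/1)
  emit 'f', narrow to [13/18, 8/9)

Answer: symbol=d low=2/3 high=1/1
symbol=f low=13/18 high=8/9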